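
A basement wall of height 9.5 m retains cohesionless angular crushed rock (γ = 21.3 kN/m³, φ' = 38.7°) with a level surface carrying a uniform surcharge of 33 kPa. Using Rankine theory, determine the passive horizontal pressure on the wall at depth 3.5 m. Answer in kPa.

466 kPa

K_p = (1 + sin φ)/(1 − sin φ) = 4.337.
σ_v = γz + q = 21.3 × 3.5 + 33 = 107.5 kPa.
σ_h = K_p σ_v = 4.337 × 107.5 = 466.4 kPa.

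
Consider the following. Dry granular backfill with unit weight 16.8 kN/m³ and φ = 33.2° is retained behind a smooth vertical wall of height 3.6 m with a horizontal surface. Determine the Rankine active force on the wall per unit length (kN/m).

31.8 kN/m

K_a = tan²(45° − φ/2) = 0.2924.
P_a = ½ K_a γ H² = 0.5 × 0.2924 × 16.8 × 3.6² = 31.83 kN/m.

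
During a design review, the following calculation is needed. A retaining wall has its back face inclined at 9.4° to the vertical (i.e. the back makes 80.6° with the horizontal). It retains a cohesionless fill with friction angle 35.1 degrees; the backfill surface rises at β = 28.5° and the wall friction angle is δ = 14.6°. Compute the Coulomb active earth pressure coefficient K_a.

0.525

K_a = sin²(α+φ) / [sin²α · sin(α−δ) · (1 + √{sin(φ+δ)sin(φ−β) / (sin(α−δ)sin(α+β))})²].
With α = 80.6°, φ = 35.1°, δ = 14.6°, β = 28.5°: K_a = 0.5251.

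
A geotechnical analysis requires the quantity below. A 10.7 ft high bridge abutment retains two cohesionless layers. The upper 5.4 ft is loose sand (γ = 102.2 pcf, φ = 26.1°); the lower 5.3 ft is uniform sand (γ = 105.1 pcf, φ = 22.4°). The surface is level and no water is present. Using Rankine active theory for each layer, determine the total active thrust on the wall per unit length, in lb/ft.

2550 lb/ft

K_a1 = tan²(45°−26.1°/2) = 0.3889; K_a2 = tan²(45°−22.4°/2) = 0.4482.
Layer 1: σ at base = K_a1 γ₁ h₁ = 214.7 psf; P₁ = ½×214.7×5.4 = 579.6.
Layer 2: σ_v at top = γ₁h₁ = 551.9; σ_h top = K_a2×551.9 = 247.3; σ_h base = K_a2×(551.9+105.1×5.3) = 497.0.
P₂ = ½(247.3+497.0)×5.3 = 1972. Total P_a = 579.6+1972 = 2552 lb/ft.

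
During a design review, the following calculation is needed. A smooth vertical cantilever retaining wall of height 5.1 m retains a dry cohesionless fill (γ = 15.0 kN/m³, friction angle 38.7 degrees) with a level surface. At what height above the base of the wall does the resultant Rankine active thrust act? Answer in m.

K_a = 0.2306.
The pressure distribution is triangular, so the resultant acts at H/3 above the base = 5.1/3 = 1.700 m.

1.70 m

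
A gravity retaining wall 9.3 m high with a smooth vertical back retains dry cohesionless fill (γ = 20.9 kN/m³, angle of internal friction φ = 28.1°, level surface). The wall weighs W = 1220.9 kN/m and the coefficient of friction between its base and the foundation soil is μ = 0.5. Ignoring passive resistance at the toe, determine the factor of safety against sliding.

K_a = tan²(45° − 28.1°/2) = 0.3596.
P_a = ½K_aγH² = 0.5×0.3596×20.9×9.3² = 325.0 kN/m, acting at H/3 = 3.100 m above the base.
FS_sliding = μW / P_a = 0.5×1220.9 / 325.0 = 1.878.

1.88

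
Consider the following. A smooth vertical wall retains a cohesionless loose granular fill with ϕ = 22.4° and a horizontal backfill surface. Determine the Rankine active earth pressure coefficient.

0.448

K_a = (1 − sin φ)/(1 + sin φ) = (1 − sin 22.4°)/(1 + sin 22.4°) = 0.4482.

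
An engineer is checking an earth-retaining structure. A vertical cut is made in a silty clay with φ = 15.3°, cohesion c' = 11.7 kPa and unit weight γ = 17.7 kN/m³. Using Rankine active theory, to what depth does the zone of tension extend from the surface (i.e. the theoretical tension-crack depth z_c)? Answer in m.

1.73 m

K_a = tan²(45° − 15.3°/2) = 0.5824; √K_a = 0.7632.
The active pressure is zero where K_a γ z = 2c√K_a, so z_c = 2c/(γ√K_a) = 2×11.7/(17.7×0.7632) = 1.732 m.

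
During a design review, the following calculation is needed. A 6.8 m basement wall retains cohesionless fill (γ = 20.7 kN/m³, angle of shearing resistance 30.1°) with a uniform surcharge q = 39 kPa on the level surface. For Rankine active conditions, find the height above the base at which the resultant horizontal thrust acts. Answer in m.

K_a = 0.3320.
Triangular part P₁ = ½K_aγH² = 158.9 at H/3 = 2.267 m; rectangular part P₂ = K_a q H = 88.04 at H/2 = 3.400 m.
ȳ = (P₁·2.267 + P₂·3.400)/(P₁+P₂) = 2.671 m.

2.67 m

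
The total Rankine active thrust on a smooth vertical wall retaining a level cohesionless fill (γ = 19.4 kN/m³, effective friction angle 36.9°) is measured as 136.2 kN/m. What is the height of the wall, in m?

7.50 m

K_a = 0.2497. P_a = ½ K_a γ H² ⇒ H = √(2P_a/(K_a γ)).
H = √(2×136.2/(0.2497×19.4)) = 7.499 m.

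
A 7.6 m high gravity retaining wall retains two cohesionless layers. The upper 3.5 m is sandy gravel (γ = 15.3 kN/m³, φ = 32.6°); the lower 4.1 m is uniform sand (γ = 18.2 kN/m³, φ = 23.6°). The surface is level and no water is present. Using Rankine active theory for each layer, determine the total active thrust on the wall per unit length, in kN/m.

188 kN/m

K_a1 = tan²(45°−32.6°/2) = 0.2997; K_a2 = tan²(45°−23.6°/2) = 0.4282.
Layer 1: σ at base = K_a1 γ₁ h₁ = 16.05 kPa; P₁ = ½×16.05×3.5 = 28.09.
Layer 2: σ_v at top = γ₁h₁ = 53.55; σ_h top = K_a2×53.55 = 22.93; σ_h base = K_a2×(53.55+18.2×4.1) = 54.88.
P₂ = ½(22.93+54.88)×4.1 = 159.5. Total P_a = 28.09+159.5 = 187.6 kN/m.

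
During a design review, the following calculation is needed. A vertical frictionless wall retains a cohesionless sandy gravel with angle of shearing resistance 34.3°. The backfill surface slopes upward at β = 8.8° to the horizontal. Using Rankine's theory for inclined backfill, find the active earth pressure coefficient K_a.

K_a = cos β · (cos β − √(cos²β − cos²φ)) / (cos β + √(cos²β − cos²φ)).
cos β = 0.9882, cos φ = 0.8261, √(cos²β − cos²φ) = 0.5424.
K_a = 0.9882 × (0.9882 − 0.5424)/(0.9882 + 0.5424) = 0.2879.

0.288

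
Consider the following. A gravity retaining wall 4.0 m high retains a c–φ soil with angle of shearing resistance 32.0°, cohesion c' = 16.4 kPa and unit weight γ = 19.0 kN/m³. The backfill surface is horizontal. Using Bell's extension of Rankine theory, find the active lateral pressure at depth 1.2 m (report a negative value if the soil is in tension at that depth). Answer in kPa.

K_a = (1 − sin φ)/(1 + sin φ) = 0.3073.
σ_a = K_a γ z − 2c√K_a = 0.3073×19.0×1.2 − 2×16.4×0.5543 = -11.18 kPa.

-11.2 kPa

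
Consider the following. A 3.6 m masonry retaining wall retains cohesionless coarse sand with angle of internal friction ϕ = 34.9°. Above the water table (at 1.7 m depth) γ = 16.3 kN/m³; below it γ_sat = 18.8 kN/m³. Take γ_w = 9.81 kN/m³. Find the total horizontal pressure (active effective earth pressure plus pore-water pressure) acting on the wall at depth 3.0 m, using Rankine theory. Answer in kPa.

23.5 kPa

K_a = (1 − sin φ)/(1 + sin φ) = 0.2721.
γ' = 18.8 − 9.81 = 8.990 kN/m³.
Effective vertical stress at 3.0 m: σ'_v = 16.3×1.7 + 8.990×1.30 = 39.40 kPa.
σ'_h = K_a σ'_v = 0.2721 × 39.40 = 10.72 kPa; u = γ_w × 1.30 = 12.75 kPa.
Total σ_h = 10.72 + 12.75 = 23.47 kPa.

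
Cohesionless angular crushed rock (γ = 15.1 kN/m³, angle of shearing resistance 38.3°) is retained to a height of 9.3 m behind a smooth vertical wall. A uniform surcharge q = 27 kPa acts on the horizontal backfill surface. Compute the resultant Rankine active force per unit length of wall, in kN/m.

K_a = tan²(45° − φ/2) = 0.2347.
Soil triangle: ½ K_a γ H² = 0.5×0.2347×15.1×9.3² = 153.3 kN/m.
Surcharge rectangle: K_a q H = 0.2347×27×9.3 = 58.94 kN/m.
Total = 153.3 + 58.94 = 212.2 kN/m.

212 kN/m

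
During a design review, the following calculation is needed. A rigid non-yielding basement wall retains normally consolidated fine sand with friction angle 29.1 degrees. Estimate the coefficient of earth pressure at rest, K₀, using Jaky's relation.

K₀ = 1 − sin φ' = 1 − sin 29.1° = 0.5137.

0.514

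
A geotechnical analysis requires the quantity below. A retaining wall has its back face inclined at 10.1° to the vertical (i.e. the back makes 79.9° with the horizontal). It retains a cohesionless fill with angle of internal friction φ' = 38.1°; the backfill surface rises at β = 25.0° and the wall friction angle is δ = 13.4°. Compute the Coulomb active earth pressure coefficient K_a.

K_a = sin²(α+φ) / [sin²α · sin(α−δ) · (1 + √{sin(φ+δ)sin(φ−β) / (sin(α−δ)sin(α+β))})²].
With α = 79.9°, φ = 38.1°, δ = 13.4°, β = 25.0°: K_a = 0.4187.

0.419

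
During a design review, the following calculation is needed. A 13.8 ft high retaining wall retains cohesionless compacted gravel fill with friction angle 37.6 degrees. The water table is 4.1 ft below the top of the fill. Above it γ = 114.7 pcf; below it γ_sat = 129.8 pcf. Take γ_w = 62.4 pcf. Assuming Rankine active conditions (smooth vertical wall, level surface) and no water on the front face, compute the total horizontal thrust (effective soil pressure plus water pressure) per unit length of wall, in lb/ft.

5040 lb/ft

K_a = tan²(45° − φ/2) = 0.2421.
γ' = 129.8 − 62.4 = 67.40 pcf. Depth below WT = 9.7 ft.
σ'_h at WT = K_a γ d_w = 113.9 psf; at base = 113.9 + K_a γ' × 9.7 = 272.2 psf.
P₁ (0–4.1 ft) = ½×113.9×4.1 = 233.4. P₂ (4.1–13.8 ft) = ½(113.9+272.2)×9.7 = 1872.
P_w = ½ γ_w h₂² = 0.5×62.4×9.7² = 2936. Total = 233.4+1872+2936 = 5041 lb/ft.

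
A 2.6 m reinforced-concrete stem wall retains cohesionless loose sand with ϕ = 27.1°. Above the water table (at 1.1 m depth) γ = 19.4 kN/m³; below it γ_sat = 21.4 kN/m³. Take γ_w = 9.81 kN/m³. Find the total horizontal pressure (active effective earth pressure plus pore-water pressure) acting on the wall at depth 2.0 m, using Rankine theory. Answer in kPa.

K_a = (1 − sin φ)/(1 + sin φ) = 0.3741.
γ' = 21.4 − 9.81 = 11.59 kN/m³.
Effective vertical stress at 2.0 m: σ'_v = 19.4×1.1 + 11.59×0.900 = 31.77 kPa.
σ'_h = K_a σ'_v = 0.3741 × 31.77 = 11.88 kPa; u = γ_w × 0.900 = 8.829 kPa.
Total σ_h = 11.88 + 8.829 = 20.71 kPa.

20.7 kPa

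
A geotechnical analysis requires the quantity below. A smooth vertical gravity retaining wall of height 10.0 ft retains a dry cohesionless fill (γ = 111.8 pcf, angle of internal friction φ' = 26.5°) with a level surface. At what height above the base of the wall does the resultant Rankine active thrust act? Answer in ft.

K_a = 0.3829.
The pressure distribution is triangular, so the resultant acts at H/3 above the base = 10.0/3 = 3.333 ft.

3.33 ft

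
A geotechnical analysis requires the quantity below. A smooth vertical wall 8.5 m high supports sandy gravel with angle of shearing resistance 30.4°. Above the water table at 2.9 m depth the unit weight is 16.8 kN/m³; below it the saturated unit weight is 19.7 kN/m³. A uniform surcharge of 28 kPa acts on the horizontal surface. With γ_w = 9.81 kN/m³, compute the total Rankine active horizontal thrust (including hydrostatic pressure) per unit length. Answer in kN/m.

K_a = tan²(45° − φ/2) = 0.3280.
γ' = 19.7 − 9.81 = 9.890 kN/m³. h₂ = H − d_w = 5.6 m.
σ'_h: at surface K_a·q = 9.184; at WT K_a(q+γd_w) = 25.16; at base K_a(q+γd_w+γ'h₂) = 43.33 kPa.
P₁ = ½(9.184+25.16)×2.9 = 49.80; P₂ = ½(25.16+43.33)×5.6 = 191.8; P_w = ½γ_w h₂² = 153.8.
Total = 49.80+191.8+153.8 = 395.4 kN/m.

395 kN/m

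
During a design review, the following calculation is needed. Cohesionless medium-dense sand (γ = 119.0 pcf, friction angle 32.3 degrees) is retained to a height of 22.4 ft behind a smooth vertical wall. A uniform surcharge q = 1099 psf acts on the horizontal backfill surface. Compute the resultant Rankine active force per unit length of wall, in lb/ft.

16500 lb/ft

K_a = tan²(45° − φ/2) = 0.3035.
Soil triangle: ½ K_a γ H² = 0.5×0.3035×119.0×22.4² = 9060 lb/ft.
Surcharge rectangle: K_a q H = 0.3035×1099×22.4 = 7471 lb/ft.
Total = 9060 + 7471 = 16530 lb/ft.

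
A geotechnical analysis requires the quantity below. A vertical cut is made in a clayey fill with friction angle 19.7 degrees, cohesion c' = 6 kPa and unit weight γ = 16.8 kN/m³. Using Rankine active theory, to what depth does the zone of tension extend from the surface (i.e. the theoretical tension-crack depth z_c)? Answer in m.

1.01 m

K_a = tan²(45° − 19.7°/2) = 0.4958; √K_a = 0.7041.
The active pressure is zero where K_a γ z = 2c√K_a, so z_c = 2c/(γ√K_a) = 2×6/(16.8×0.7041) = 1.014 m.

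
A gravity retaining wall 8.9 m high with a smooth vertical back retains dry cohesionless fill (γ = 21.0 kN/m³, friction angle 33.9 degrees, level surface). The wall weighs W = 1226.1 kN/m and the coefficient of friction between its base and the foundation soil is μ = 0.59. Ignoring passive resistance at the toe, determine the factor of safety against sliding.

K_a = tan²(45° − 33.9°/2) = 0.2839.
P_a = ½K_aγH² = 0.5×0.2839×21.0×8.9² = 236.1 kN/m, acting at H/3 = 2.967 m above the base.
FS_sliding = μW / P_a = 0.59×1226.1 / 236.1 = 3.064.

3.06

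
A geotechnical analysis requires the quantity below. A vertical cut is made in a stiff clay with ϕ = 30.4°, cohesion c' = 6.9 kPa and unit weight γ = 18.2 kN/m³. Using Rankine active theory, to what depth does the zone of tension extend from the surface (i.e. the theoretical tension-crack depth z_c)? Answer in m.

K_a = tan²(45° − 30.4°/2) = 0.3280; √K_a = 0.5727.
The active pressure is zero where K_a γ z = 2c√K_a, so z_c = 2c/(γ√K_a) = 2×6.9/(18.2×0.5727) = 1.324 m.

1.32 m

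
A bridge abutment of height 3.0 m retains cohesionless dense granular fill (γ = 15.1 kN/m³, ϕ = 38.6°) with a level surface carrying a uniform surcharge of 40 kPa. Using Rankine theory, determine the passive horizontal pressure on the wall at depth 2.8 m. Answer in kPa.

355 kPa

K_p = (1 + sin φ)/(1 − sin φ) = 4.317.
σ_v = γz + q = 15.1 × 2.8 + 40 = 82.28 kPa.
σ_h = K_p σ_v = 4.317 × 82.28 = 355.2 kPa.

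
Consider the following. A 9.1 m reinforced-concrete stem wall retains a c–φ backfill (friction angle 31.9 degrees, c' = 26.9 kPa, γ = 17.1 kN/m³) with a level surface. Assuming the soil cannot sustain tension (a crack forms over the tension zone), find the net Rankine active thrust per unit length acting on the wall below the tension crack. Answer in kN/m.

31.1 kN/m

K_a = 0.3085; √K_a = 0.5555.
Tension-crack depth z_c = 2c/(γ√K_a) = 2×26.9/(17.1×0.5555) = 5.664 m.
σ_a at base = K_a γ H − 2c√K_a = 0.3085×17.1×9.1 − 2×26.9×0.5555 = 18.13 kPa.
P_a = ½ × 18.13 × (H − z_c) = 0.5×18.13×3.436 = 31.14 kN/m.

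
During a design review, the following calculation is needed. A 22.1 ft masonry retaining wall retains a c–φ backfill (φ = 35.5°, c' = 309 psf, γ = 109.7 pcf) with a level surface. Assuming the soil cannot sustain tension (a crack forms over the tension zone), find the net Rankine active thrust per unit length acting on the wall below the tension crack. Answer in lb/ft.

K_a = 0.2653; √K_a = 0.5150.
Tension-crack depth z_c = 2c/(γ√K_a) = 2×309/(109.7×0.5150) = 10.94 ft.
σ_a at base = K_a γ H − 2c√K_a = 0.2653×109.7×22.1 − 2×309×0.5150 = 324.8 psf.
P_a = ½ × 324.8 × (H − z_c) = 0.5×324.8×11.16 = 1813 lb/ft.

1810 lb/ft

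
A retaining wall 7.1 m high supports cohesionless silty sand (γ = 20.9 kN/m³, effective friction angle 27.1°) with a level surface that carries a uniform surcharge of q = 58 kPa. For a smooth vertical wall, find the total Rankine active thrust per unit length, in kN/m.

K_a = tan²(45° − φ/2) = 0.3741.
Soil triangle: ½ K_a γ H² = 0.5×0.3741×20.9×7.1² = 197.0 kN/m.
Surcharge rectangle: K_a q H = 0.3741×58×7.1 = 154.0 kN/m.
Total = 197.0 + 154.0 = 351.1 kN/m.

351 kN/m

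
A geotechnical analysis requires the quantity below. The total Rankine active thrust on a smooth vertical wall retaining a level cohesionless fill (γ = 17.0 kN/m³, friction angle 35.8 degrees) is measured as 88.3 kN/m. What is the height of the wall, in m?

K_a = 0.2619. P_a = ½ K_a γ H² ⇒ H = √(2P_a/(K_a γ)).
H = √(2×88.3/(0.2619×17.0)) = 6.298 m.

6.30 m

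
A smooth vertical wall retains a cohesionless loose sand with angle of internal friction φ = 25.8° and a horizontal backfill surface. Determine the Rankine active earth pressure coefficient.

0.394

K_a = (1 − sin φ)/(1 + sin φ) = (1 − sin 25.8°)/(1 + sin 25.8°) = 0.3935.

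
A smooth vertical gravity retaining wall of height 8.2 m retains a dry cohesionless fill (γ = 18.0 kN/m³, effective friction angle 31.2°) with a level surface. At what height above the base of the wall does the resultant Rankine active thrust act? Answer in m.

2.73 m

K_a = 0.3175.
The pressure distribution is triangular, so the resultant acts at H/3 above the base = 8.2/3 = 2.733 m.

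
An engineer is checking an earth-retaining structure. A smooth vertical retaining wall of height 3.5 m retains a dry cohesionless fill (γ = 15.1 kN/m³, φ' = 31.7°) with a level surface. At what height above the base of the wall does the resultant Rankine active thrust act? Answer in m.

K_a = 0.3111.
The pressure distribution is triangular, so the resultant acts at H/3 above the base = 3.5/3 = 1.167 m.

1.17 m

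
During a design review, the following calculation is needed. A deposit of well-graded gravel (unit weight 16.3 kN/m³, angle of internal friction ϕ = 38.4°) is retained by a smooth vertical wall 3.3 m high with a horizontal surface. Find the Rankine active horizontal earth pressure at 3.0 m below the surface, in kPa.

11.4 kPa

K_a = (1 − sin φ)/(1 + sin φ) = 0.2337.
σ_h = K_a γ z = 0.2337 × 16.3 × 3.0 = 11.43 kPa.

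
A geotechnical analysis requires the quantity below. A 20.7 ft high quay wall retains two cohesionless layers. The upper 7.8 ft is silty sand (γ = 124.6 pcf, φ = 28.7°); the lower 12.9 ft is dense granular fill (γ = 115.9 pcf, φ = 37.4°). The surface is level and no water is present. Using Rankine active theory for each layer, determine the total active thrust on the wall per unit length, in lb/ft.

6750 lb/ft

K_a1 = tan²(45°−28.7°/2) = 0.3511; K_a2 = tan²(45°−37.4°/2) = 0.2443.
Layer 1: σ at base = K_a1 γ₁ h₁ = 341.3 psf; P₁ = ½×341.3×7.8 = 1331.
Layer 2: σ_v at top = γ₁h₁ = 971.9; σ_h top = K_a2×971.9 = 237.4; σ_h base = K_a2×(971.9+115.9×12.9) = 602.6.
P₂ = ½(237.4+602.6)×12.9 = 5418. Total P_a = 1331+5418 = 6749 lb/ft.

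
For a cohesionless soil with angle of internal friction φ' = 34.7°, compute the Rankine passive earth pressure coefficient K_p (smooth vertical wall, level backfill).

3.64

K_p = (1 + sin φ)/(1 − sin φ) = tan²(45° + 34.7°/2) = 3.643.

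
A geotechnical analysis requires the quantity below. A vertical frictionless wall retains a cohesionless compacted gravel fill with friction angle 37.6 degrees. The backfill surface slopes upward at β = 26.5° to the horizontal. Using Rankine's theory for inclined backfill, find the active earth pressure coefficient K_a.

K_a = cos β · (cos β − √(cos²β − cos²φ)) / (cos β + √(cos²β − cos²φ)).
cos β = 0.8949, cos φ = 0.7923, √(cos²β − cos²φ) = 0.4162.
K_a = 0.8949 × (0.8949 − 0.4162)/(0.8949 + 0.4162) = 0.3268.

0.327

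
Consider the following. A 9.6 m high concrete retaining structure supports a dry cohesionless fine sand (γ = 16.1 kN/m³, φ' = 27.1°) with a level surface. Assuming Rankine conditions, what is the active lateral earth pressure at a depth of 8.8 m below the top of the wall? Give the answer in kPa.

53.0 kPa

K_a = (1 − sin φ)/(1 + sin φ) = 0.3741.
σ_h = K_a γ z = 0.3741 × 16.1 × 8.8 = 53.00 kPa.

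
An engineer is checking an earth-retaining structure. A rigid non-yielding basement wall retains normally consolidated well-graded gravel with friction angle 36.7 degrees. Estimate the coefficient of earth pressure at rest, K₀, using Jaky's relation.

0.402

K₀ = 1 − sin φ' = 1 − sin 36.7° = 0.4024.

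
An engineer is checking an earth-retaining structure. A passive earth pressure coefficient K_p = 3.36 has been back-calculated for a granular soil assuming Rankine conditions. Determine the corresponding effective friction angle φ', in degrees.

K_p = (1+sin φ)/(1−sin φ) ⇒ sin φ = (K_p − 1)/(K_p + 1) = 0.5413.
φ = arcsin(0.5413) = 32.77°.

32.8°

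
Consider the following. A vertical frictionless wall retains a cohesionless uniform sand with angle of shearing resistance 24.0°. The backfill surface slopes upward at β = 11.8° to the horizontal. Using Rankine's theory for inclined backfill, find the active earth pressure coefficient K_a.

0.462

K_a = cos β · (cos β − √(cos²β − cos²φ)) / (cos β + √(cos²β − cos²φ)).
cos β = 0.9789, cos φ = 0.9135, √(cos²β − cos²φ) = 0.3516.
K_a = 0.9789 × (0.9789 − 0.3516)/(0.9789 + 0.3516) = 0.4615.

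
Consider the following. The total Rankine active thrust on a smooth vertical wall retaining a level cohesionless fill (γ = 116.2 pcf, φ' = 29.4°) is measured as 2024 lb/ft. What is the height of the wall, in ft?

10.1 ft

K_a = 0.3415. P_a = ½ K_a γ H² ⇒ H = √(2P_a/(K_a γ)).
H = √(2×2024/(0.3415×116.2)) = 10.10 ft.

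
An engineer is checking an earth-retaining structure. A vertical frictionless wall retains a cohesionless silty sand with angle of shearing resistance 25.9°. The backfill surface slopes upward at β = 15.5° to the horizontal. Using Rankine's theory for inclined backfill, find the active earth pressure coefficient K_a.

K_a = cos β · (cos β − √(cos²β − cos²φ)) / (cos β + √(cos²β − cos²φ)).
cos β = 0.9636, cos φ = 0.8996, √(cos²β − cos²φ) = 0.3455.
K_a = 0.9636 × (0.9636 − 0.3455)/(0.9636 + 0.3455) = 0.4550.

0.455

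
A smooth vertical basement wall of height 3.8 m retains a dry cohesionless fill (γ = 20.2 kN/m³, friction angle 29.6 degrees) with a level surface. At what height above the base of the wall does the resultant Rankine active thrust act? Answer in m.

K_a = 0.3387.
The pressure distribution is triangular, so the resultant acts at H/3 above the base = 3.8/3 = 1.267 m.

1.27 m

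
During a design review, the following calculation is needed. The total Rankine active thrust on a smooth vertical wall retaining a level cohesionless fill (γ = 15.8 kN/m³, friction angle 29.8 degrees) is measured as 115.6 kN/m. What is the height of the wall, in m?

6.60 m

K_a = 0.3360. P_a = ½ K_a γ H² ⇒ H = √(2P_a/(K_a γ)).
H = √(2×115.6/(0.3360×15.8)) = 6.599 m.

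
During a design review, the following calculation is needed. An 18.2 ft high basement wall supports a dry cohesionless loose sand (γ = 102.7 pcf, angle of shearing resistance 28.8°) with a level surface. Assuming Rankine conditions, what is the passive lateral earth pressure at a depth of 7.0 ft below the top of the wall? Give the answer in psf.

2060 psf

K_p = (1 + sin φ)/(1 − sin φ) = 2.859.
σ_h = K_p γ z = 2.859 × 102.7 × 7.0 = 2055 psf.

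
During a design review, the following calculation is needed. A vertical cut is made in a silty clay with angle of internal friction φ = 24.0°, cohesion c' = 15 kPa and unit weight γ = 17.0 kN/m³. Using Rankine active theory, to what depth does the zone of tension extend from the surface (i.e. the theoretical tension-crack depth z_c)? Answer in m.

2.72 m

K_a = tan²(45° − 24.0°/2) = 0.4217; √K_a = 0.6494.
The active pressure is zero where K_a γ z = 2c√K_a, so z_c = 2c/(γ√K_a) = 2×15/(17.0×0.6494) = 2.717 m.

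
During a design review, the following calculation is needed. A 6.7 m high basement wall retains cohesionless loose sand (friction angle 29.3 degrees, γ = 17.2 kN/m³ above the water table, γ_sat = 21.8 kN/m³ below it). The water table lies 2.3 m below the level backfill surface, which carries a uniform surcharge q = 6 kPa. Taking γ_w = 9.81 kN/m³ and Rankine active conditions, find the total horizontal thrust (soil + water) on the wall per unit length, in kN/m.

K_a = tan²(45° − φ/2) = 0.3428.
γ' = 21.8 − 9.81 = 11.99 kN/m³. h₂ = H − d_w = 4.4 m.
σ'_h: at surface K_a·q = 2.057; at WT K_a(q+γd_w) = 15.62; at base K_a(q+γd_w+γ'h₂) = 33.71 kPa.
P₁ = ½(2.057+15.62)×2.3 = 20.33; P₂ = ½(15.62+33.71)×4.4 = 108.5; P_w = ½γ_w h₂² = 94.96.
Total = 20.33+108.5+94.96 = 223.8 kN/m.

224 kN/m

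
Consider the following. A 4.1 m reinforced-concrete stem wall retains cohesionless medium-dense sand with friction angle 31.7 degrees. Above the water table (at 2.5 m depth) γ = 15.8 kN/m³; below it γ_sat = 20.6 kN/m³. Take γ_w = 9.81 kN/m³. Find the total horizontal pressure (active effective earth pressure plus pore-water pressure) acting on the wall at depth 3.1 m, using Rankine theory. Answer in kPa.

20.2 kPa

K_a = (1 − sin φ)/(1 + sin φ) = 0.3111.
γ' = 20.6 − 9.81 = 10.79 kN/m³.
Effective vertical stress at 3.1 m: σ'_v = 15.8×2.5 + 10.79×0.600 = 45.97 kPa.
σ'_h = K_a σ'_v = 0.3111 × 45.97 = 14.30 kPa; u = γ_w × 0.600 = 5.886 kPa.
Total σ_h = 14.30 + 5.886 = 20.19 kPa.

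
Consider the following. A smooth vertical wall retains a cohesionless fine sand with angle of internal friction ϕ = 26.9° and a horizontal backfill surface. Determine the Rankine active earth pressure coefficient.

K_a = (1 − sin φ)/(1 + sin φ) = (1 − sin 26.9°)/(1 + sin 26.9°) = 0.3770.

0.377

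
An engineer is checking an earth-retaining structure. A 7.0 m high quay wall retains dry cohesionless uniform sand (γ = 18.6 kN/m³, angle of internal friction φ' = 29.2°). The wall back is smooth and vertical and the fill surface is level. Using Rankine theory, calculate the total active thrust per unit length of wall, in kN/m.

157 kN/m

K_a = tan²(45° − φ/2) = 0.3442.
P_a = ½ K_a γ H² = 0.5 × 0.3442 × 18.6 × 7.0² = 156.9 kN/m.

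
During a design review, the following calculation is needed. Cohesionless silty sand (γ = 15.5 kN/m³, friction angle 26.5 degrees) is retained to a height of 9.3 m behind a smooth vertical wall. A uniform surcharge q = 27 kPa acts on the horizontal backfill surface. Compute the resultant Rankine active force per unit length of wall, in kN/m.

K_a = tan²(45° − φ/2) = 0.3829.
Soil triangle: ½ K_a γ H² = 0.5×0.3829×15.5×9.3² = 256.7 kN/m.
Surcharge rectangle: K_a q H = 0.3829×27×9.3 = 96.16 kN/m.
Total = 256.7 + 96.16 = 352.8 kN/m.

353 kN/m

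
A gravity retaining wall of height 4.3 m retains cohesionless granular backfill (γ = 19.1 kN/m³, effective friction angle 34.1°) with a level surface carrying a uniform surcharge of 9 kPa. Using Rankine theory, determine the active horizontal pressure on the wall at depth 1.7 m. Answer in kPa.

K_a = (1 − sin φ)/(1 + sin φ) = 0.2815.
σ_v = γz + q = 19.1 × 1.7 + 9 = 41.47 kPa.
σ_h = K_a σ_v = 0.2815 × 41.47 = 11.67 kPa.

11.7 kPa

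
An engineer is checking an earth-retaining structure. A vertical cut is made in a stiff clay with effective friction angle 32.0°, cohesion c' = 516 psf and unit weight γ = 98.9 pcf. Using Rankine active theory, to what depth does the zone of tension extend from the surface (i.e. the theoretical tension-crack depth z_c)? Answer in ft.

K_a = tan²(45° − 32.0°/2) = 0.3073; √K_a = 0.5543.
The active pressure is zero where K_a γ z = 2c√K_a, so z_c = 2c/(γ√K_a) = 2×516/(98.9×0.5543) = 18.82 ft.

18.8 ft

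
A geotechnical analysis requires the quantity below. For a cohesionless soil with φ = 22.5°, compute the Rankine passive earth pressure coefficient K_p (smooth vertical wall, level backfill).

K_p = (1 + sin φ)/(1 − sin φ) = tan²(45° + 22.5°/2) = 2.240.

2.24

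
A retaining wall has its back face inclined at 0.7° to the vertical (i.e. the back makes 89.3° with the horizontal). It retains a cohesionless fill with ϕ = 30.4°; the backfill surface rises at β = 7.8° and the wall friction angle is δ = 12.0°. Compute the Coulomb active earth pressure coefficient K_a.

0.336

K_a = sin²(α+φ) / [sin²α · sin(α−δ) · (1 + √{sin(φ+δ)sin(φ−β) / (sin(α−δ)sin(α+β))})²].
With α = 89.3°, φ = 30.4°, δ = 12.0°, β = 7.8°: K_a = 0.3360.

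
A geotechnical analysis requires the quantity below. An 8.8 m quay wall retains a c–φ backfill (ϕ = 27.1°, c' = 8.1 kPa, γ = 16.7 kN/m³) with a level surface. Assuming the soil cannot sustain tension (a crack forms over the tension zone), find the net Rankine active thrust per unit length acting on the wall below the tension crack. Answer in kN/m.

K_a = 0.3741; √K_a = 0.6116.
Tension-crack depth z_c = 2c/(γ√K_a) = 2×8.1/(16.7×0.6116) = 1.586 m.
σ_a at base = K_a γ H − 2c√K_a = 0.3741×16.7×8.8 − 2×8.1×0.6116 = 45.06 kPa.
P_a = ½ × 45.06 × (H − z_c) = 0.5×45.06×7.214 = 162.5 kN/m.

163 kN/m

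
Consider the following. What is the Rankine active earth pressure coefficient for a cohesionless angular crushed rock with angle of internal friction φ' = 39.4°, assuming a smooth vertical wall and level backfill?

0.223

K_a = (1 − sin φ)/(1 + sin φ) = (1 − sin 39.4°)/(1 + sin 39.4°) = 0.2234.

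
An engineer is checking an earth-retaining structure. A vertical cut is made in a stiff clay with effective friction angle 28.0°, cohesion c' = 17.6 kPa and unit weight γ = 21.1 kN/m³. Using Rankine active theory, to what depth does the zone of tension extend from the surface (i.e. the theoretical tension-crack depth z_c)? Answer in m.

K_a = tan²(45° − 28.0°/2) = 0.3610; √K_a = 0.6009.
The active pressure is zero where K_a γ z = 2c√K_a, so z_c = 2c/(γ√K_a) = 2×17.6/(21.1×0.6009) = 2.776 m.

2.78 m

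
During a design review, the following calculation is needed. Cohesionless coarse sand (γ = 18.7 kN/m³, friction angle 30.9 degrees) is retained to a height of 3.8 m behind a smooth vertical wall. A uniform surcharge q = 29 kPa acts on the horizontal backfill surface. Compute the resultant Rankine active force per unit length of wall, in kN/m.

K_a = tan²(45° − φ/2) = 0.3214.
Soil triangle: ½ K_a γ H² = 0.5×0.3214×18.7×3.8² = 43.39 kN/m.
Surcharge rectangle: K_a q H = 0.3214×29×3.8 = 35.42 kN/m.
Total = 43.39 + 35.42 = 78.81 kN/m.

78.8 kN/m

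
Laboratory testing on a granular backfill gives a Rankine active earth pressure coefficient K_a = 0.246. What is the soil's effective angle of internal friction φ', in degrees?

37.2°

K_a = tan²(45° − φ/2) ⇒ 45° − φ/2 = arctan(√0.246) = 26.38°.
φ = 2(45° − 26.38°) = 37.24°.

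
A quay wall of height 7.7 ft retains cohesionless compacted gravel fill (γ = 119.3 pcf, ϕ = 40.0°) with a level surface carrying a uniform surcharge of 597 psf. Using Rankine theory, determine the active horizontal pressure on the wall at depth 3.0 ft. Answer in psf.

208 psf

K_a = (1 − sin φ)/(1 + sin φ) = 0.2174.
σ_v = γz + q = 119.3 × 3.0 + 597 = 954.9 psf.
σ_h = K_a σ_v = 0.2174 × 954.9 = 207.6 psf.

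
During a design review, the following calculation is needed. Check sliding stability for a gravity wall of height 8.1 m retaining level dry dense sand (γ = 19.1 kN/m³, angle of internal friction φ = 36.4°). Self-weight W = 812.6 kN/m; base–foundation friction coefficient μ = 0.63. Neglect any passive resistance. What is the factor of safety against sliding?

K_a = tan²(45° − 36.4°/2) = 0.2552.
P_a = ½K_aγH² = 0.5×0.2552×19.1×8.1² = 159.9 kN/m, acting at H/3 = 2.700 m above the base.
FS_sliding = μW / P_a = 0.63×812.6 / 159.9 = 3.202.

3.20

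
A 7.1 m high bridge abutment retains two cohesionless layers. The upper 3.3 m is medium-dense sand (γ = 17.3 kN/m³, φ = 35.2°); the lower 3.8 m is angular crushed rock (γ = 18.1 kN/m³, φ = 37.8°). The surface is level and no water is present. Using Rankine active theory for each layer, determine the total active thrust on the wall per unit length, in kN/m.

K_a1 = tan²(45°−35.2°/2) = 0.2687; K_a2 = tan²(45°−37.8°/2) = 0.2400.
Layer 1: σ at base = K_a1 γ₁ h₁ = 15.34 kPa; P₁ = ½×15.34×3.3 = 25.31.
Layer 2: σ_v at top = γ₁h₁ = 57.09; σ_h top = K_a2×57.09 = 13.70; σ_h base = K_a2×(57.09+18.1×3.8) = 30.21.
P₂ = ½(13.70+30.21)×3.8 = 83.43. Total P_a = 25.31+83.43 = 108.7 kN/m.

109 kN/m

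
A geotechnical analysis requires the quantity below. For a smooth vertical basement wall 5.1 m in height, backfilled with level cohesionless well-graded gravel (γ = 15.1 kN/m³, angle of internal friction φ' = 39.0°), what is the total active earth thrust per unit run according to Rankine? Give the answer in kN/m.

K_a = tan²(45° − φ/2) = 0.2275.
P_a = ½ K_a γ H² = 0.5 × 0.2275 × 15.1 × 5.1² = 44.68 kN/m.

44.7 kN/m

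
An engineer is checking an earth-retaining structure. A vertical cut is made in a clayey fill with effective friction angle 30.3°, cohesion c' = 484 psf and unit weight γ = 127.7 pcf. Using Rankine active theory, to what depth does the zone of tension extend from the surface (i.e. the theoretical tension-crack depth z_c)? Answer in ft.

K_a = tan²(45° − 30.3°/2) = 0.3293; √K_a = 0.5739.
The active pressure is zero where K_a γ z = 2c√K_a, so z_c = 2c/(γ√K_a) = 2×484/(127.7×0.5739) = 13.21 ft.

13.2 ft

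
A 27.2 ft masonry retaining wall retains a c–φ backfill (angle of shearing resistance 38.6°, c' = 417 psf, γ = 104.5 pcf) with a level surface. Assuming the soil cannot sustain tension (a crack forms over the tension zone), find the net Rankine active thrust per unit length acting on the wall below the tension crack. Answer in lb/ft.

1360 lb/ft

K_a = 0.2316; √K_a = 0.4813.
Tension-crack depth z_c = 2c/(γ√K_a) = 2×417/(104.5×0.4813) = 16.58 ft.
σ_a at base = K_a γ H − 2c√K_a = 0.2316×104.5×27.2 − 2×417×0.4813 = 257.0 psf.
P_a = ½ × 257.0 × (H − z_c) = 0.5×257.0×10.62 = 1364 lb/ft.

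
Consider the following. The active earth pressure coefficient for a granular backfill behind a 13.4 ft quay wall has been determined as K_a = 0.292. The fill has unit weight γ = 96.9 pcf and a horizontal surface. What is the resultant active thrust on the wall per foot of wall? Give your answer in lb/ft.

P = ½ K_a γ H² = 0.5 × 0.292 × 96.9 × 13.4² = 2540 lb/ft.

2540 lb/ft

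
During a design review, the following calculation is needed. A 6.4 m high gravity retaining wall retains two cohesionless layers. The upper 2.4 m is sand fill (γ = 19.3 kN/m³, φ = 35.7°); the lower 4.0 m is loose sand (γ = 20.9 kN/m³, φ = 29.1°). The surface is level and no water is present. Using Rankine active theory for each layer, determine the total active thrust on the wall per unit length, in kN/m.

K_a1 = tan²(45°−35.7°/2) = 0.2630; K_a2 = tan²(45°−29.1°/2) = 0.3456.
Layer 1: σ at base = K_a1 γ₁ h₁ = 12.18 kPa; P₁ = ½×12.18×2.4 = 14.62.
Layer 2: σ_v at top = γ₁h₁ = 46.32; σ_h top = K_a2×46.32 = 16.01; σ_h base = K_a2×(46.32+20.9×4.0) = 44.90.
P₂ = ½(16.01+44.90)×4.0 = 121.8. Total P_a = 14.62+121.8 = 136.4 kN/m.

136 kN/m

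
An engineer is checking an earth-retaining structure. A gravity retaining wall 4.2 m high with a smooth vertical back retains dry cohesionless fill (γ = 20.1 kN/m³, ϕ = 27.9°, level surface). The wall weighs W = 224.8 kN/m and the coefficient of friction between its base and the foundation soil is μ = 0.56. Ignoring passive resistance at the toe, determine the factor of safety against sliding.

1.96

K_a = tan²(45° − 27.9°/2) = 0.3625.
P_a = ½K_aγH² = 0.5×0.3625×20.1×4.2² = 64.26 kN/m, acting at H/3 = 1.400 m above the base.
FS_sliding = μW / P_a = 0.56×224.8 / 64.26 = 1.959.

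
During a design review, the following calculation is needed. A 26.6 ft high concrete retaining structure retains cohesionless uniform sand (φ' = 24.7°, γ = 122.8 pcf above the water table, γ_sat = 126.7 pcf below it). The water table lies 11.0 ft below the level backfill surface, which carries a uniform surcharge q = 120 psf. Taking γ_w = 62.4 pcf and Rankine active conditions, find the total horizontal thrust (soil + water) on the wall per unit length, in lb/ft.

K_a = tan²(45° − φ/2) = 0.4106.
γ' = 126.7 − 62.4 = 64.30 pcf. h₂ = H − d_w = 15.6 ft.
σ'_h: at surface K_a·q = 49.27; at WT K_a(q+γd_w) = 603.9; at base K_a(q+γd_w+γ'h₂) = 1016 psf.
P₁ = ½(49.27+603.9)×11.0 = 3592; P₂ = ½(603.9+1016)×15.6 = 12630; P_w = ½γ_w h₂² = 7593.
Total = 3592+12630+7593 = 23820 lb/ft.

23800 lb/ft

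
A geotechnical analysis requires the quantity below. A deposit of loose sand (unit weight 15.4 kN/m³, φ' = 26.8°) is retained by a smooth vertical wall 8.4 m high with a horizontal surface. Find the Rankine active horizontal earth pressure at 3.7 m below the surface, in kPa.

21.6 kPa

K_a = (1 − sin φ)/(1 + sin φ) = 0.3785.
σ_h = K_a γ z = 0.3785 × 15.4 × 3.7 = 21.57 kPa.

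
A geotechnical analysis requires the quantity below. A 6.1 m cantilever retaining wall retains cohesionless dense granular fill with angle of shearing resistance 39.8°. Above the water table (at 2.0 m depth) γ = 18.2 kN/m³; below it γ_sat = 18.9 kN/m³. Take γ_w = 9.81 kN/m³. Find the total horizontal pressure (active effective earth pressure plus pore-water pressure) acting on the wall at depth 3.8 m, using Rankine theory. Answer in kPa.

29.2 kPa

K_a = (1 − sin φ)/(1 + sin φ) = 0.2194.
γ' = 18.9 − 9.81 = 9.090 kN/m³.
Effective vertical stress at 3.8 m: σ'_v = 18.2×2.0 + 9.090×1.80 = 52.76 kPa.
σ'_h = K_a σ'_v = 0.2194 × 52.76 = 11.58 kPa; u = γ_w × 1.80 = 17.66 kPa.
Total σ_h = 11.58 + 17.66 = 29.24 kPa.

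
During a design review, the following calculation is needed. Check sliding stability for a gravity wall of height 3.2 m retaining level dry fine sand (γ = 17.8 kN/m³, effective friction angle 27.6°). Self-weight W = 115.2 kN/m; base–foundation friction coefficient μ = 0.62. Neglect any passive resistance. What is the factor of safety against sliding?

2.14

K_a = tan²(45° − 27.6°/2) = 0.3668.
P_a = ½K_aγH² = 0.5×0.3668×17.8×3.2² = 33.43 kN/m, acting at H/3 = 1.067 m above the base.
FS_sliding = μW / P_a = 0.62×115.2 / 33.43 = 2.137.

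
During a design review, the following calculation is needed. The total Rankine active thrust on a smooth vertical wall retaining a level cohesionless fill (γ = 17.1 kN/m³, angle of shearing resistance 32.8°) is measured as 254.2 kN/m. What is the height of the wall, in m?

K_a = 0.2973. P_a = ½ K_a γ H² ⇒ H = √(2P_a/(K_a γ)).
H = √(2×254.2/(0.2973×17.1)) = 10.00 m.

10.0 m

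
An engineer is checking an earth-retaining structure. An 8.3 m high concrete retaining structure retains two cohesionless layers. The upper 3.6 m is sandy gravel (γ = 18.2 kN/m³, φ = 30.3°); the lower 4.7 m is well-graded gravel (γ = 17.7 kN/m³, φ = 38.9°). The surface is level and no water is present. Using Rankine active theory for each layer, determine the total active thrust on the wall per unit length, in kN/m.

154 kN/m

K_a1 = tan²(45°−30.3°/2) = 0.3293; K_a2 = tan²(45°−38.9°/2) = 0.2285.
Layer 1: σ at base = K_a1 γ₁ h₁ = 21.58 kPa; P₁ = ½×21.58×3.6 = 38.84.
Layer 2: σ_v at top = γ₁h₁ = 65.52; σ_h top = K_a2×65.52 = 14.97; σ_h base = K_a2×(65.52+17.7×4.7) = 33.98.
P₂ = ½(14.97+33.98)×4.7 = 115.1. Total P_a = 38.84+115.1 = 153.9 kN/m.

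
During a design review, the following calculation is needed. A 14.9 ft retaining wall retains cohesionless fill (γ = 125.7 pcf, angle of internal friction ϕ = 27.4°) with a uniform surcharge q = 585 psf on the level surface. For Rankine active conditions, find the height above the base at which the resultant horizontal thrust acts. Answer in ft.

K_a = 0.3697.
Triangular part P₁ = ½K_aγH² = 5158 at H/3 = 4.967 ft; rectangular part P₂ = K_a q H = 3222 at H/2 = 7.450 ft.
ȳ = (P₁·4.967 + P₂·7.450)/(P₁+P₂) = 5.922 ft.

5.92 ft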